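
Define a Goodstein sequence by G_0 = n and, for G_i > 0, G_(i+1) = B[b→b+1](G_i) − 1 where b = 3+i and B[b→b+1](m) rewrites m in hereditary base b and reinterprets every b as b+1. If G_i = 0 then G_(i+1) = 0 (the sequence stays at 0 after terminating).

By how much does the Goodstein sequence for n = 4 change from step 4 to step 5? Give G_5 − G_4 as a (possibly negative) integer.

-1

4 —HB3→ 3 + 1 —bump→ 4 + 1 = 5 —(−1)→ 4
4 —HB4→ 4 —bump→ 5 = 5 —(−1)→ 4
4 —HB5→ 4 —bump→ 4 = 4 —(−1)→ 3
3 —HB6→ 3 —bump→ 3 = 3 —(−1)→ 2
2 —HB7→ 2 —bump→ 2 = 2 —(−1)→ 1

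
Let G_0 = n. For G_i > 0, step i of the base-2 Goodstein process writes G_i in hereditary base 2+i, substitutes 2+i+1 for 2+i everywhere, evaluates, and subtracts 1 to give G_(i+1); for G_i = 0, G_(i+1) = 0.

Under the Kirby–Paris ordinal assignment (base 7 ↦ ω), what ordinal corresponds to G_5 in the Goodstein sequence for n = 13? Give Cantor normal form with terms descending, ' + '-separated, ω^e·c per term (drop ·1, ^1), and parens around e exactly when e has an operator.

ω^(ω + 1) + ω^3·3 + ω^2·3 + ω·3

[0] 13 ≡ 2^(2 + 1) + 2^2 + 1 (base 2). Lift 3: 109. −1: 108.
[1] 108 ≡ 3^(3 + 1) + 3^3 (base 3). Lift 4: 1280. −1: 1279.
[2] 1279 ≡ 4^(4 + 1) + 3·4^3 + 3·4^2 + 3·4 + 3 (base 4). Lift 5: 16093. −1: 16092.
[3] 16092 ≡ 5^(5 + 1) + 3·5^3 + 3·5^2 + 3·5 + 2 (base 5). Lift 6: 280712. −1: 280711.
[4] 280711 ≡ 6^(6 + 1) + 3·6^3 + 3·6^2 + 3·6 + 1 (base 6). Lift 7: 5765999. −1: 5765998.
[5] 5765998 ≡ 7^(7 + 1) + 3·7^3 + 3·7^2 + 3·7 (base 7). Lift 8: 134219480. −1: 134219479.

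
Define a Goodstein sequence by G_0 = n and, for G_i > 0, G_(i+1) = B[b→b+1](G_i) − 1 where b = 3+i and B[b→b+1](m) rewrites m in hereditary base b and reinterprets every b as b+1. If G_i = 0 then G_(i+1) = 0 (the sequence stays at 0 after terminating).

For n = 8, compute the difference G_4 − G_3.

0

8 —HB3→ 2·3 + 2 —bump→ 2·4 + 2 = 10 —(−1)→ 9
9 —HB4→ 2·4 + 1 —bump→ 2·5 + 1 = 11 —(−1)→ 10
10 —HB5→ 2·5 —bump→ 2·6 = 12 —(−1)→ 11
11 —HB6→ 6 + 5 —bump→ 7 + 5 = 12 —(−1)→ 11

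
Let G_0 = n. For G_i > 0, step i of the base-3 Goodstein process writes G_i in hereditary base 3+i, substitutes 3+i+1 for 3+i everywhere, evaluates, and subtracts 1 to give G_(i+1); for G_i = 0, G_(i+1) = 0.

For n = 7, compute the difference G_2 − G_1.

1

G_0 = 7. HB_3(7) = 2·3 + 1. Bump = 9. G_1 = 8.
G_1 = 8. HB_4(8) = 2·4. Bump = 10. G_2 = 9.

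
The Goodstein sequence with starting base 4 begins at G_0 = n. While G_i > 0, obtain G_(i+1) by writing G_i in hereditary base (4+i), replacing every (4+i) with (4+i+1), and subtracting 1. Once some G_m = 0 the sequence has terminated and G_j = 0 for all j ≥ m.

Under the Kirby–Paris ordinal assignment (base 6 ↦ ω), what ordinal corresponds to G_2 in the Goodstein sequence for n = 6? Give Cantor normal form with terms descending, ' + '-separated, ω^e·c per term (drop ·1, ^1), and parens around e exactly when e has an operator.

base 4: 6 = 4 + 2; at 5: 5 + 2 = 7; next = 6
base 5: 6 = 5 + 1; at 6: 6 + 1 = 7; next = 6
base 6: 6 = 6; at 7: 7 = 7; next = 6

ω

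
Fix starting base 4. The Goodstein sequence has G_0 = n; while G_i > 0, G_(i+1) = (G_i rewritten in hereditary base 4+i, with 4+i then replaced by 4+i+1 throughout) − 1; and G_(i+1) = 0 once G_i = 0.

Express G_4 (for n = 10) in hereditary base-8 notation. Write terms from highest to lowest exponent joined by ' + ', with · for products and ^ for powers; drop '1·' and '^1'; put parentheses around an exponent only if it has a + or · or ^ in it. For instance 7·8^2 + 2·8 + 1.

8 + 5

G_0 = 10. HB_4(10) = 2·4 + 2. Bump = 12. G_1 = 11.
G_1 = 11. HB_5(11) = 2·5 + 1. Bump = 13. G_2 = 12.
G_2 = 12. HB_6(12) = 2·6. Bump = 14. G_3 = 13.
G_3 = 13. HB_7(13) = 7 + 6. Bump = 14. G_4 = 13.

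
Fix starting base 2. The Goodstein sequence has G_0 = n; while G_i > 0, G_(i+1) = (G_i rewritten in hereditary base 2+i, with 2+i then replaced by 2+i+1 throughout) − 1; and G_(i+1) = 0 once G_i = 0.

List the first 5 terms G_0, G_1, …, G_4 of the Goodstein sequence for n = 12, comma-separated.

G_0=12  [base 2] 2^(2 + 1) + 2^2  →[2↦3]→  3^(3 + 1) + 3^3 = 108  −1 ⇒ G_1=107
G_1=107  [base 3] 3^(3 + 1) + 2·3^2 + 2·3 + 2  →[3↦4]→  4^(4 + 1) + 2·4^2 + 2·4 + 2 = 1066  −1 ⇒ G_2=1065
G_2=1065  [base 4] 4^(4 + 1) + 2·4^2 + 2·4 + 1  →[4↦5]→  5^(5 + 1) + 2·5^2 + 2·5 + 1 = 15686  −1 ⇒ G_3=15685
G_3=15685  [base 5] 5^(5 + 1) + 2·5^2 + 2·5  →[5↦6]→  6^(6 + 1) + 2·6^2 + 2·6 = 280020  −1 ⇒ G_4=280019

12, 107, 1065, 15685, 280019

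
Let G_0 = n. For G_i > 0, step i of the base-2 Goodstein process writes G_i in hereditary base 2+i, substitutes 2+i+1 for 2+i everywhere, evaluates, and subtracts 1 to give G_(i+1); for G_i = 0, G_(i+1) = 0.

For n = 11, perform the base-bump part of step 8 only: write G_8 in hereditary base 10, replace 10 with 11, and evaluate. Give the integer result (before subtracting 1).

11 —HB2→ 2^(2 + 1) + 2 + 1 —bump→ 3^(3 + 1) + 3 + 1 = 85 —(−1)→ 84
84 —HB3→ 3^(3 + 1) + 3 —bump→ 4^(4 + 1) + 4 = 1028 —(−1)→ 1027
1027 —HB4→ 4^(4 + 1) + 3 —bump→ 5^(5 + 1) + 3 = 15628 —(−1)→ 15627
15627 —HB5→ 5^(5 + 1) + 2 —bump→ 6^(6 + 1) + 2 = 279938 —(−1)→ 279937
279937 —HB6→ 6^(6 + 1) + 1 —bump→ 7^(7 + 1) + 1 = 5764802 —(−1)→ 5764801
5764801 —HB7→ 7^(7 + 1) —bump→ 8^(8 + 1) = 134217728 —(−1)→ 134217727
134217727 —HB8→ 7·8^8 + 7·8^7 + 7·8^6 + 7·8^5 + 7·8^4 + 7·8^3 + 7·8^2 + 7·8 + 7 —bump→ 7·9^9 + 7·9^7 + 7·9^6 + 7·9^5 + 7·9^4 + 7·9^3 + 7·9^2 + 7·9 + 7 = 2749609303 —(−1)→ 2749609302
2749609302 —HB9→ 7·9^9 + 7·9^7 + 7·9^6 + 7·9^5 + 7·9^4 + 7·9^3 + 7·9^2 + 7·9 + 6 —bump→ 7·10^10 + 7·10^7 + 7·10^6 + 7·10^5 + 7·10^4 + 7·10^3 + 7·10^2 + 7·10 + 6 = 70077777776 —(−1)→ 70077777775
70077777775 —HB10→ 7·10^10 + 7·10^7 + 7·10^6 + 7·10^5 + 7·10^4 + 7·10^3 + 7·10^2 + 7·10 + 5 —bump→ 7·11^11 + 7·11^7 + 7·11^6 + 7·11^5 + 7·11^4 + 7·11^3 + 7·11^2 + 7·11 + 5 = 1997331745491 —(−1)→ 1997331745490

1997331745491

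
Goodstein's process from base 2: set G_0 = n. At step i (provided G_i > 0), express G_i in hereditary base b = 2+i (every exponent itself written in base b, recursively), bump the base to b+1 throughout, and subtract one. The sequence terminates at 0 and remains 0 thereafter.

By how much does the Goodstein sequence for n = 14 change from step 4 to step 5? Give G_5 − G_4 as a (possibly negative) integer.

5536249

step 0: 14 = 2^(2 + 1) + 2^2 + 2; sub 3 for 2: 3^(3 + 1) + 3^3 + 3; = 111; G_1 = 111−1 = 110
step 1: 110 = 3^(3 + 1) + 3^3 + 2; sub 4 for 3: 4^(4 + 1) + 4^4 + 2; = 1282; G_2 = 1282−1 = 1281
step 2: 1281 = 4^(4 + 1) + 4^4 + 1; sub 5 for 4: 5^(5 + 1) + 5^5 + 1; = 18751; G_3 = 18751−1 = 18750
step 3: 18750 = 5^(5 + 1) + 5^5; sub 6 for 5: 6^(6 + 1) + 6^6; = 326592; G_4 = 326592−1 = 326591
step 4: 326591 = 6^(6 + 1) + 5·6^5 + 5·6^4 + 5·6^3 + 5·6^2 + 5·6 + 5; sub 7 for 6: 7^(7 + 1) + 5·7^5 + 5·7^4 + 5·7^3 + 5·7^2 + 5·7 + 5; = 5862841; G_5 = 5862841−1 = 5862840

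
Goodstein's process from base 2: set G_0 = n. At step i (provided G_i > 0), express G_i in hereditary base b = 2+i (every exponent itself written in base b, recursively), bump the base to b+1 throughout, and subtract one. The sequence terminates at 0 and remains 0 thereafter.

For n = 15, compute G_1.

111

G_0 = 15. HB_2(15) = 2^(2 + 1) + 2^2 + 2 + 1. Bump = 112. G_1 = 111.
G_1 = 111. HB_3(111) = 3^(3 + 1) + 3^3 + 3. Bump = 1284. G_2 = 1283.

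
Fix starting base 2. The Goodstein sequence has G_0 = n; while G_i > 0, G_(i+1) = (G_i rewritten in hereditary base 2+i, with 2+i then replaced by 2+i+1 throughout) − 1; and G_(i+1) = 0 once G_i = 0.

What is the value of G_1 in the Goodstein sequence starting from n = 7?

30

step 0: 7 = 2^2 + 2 + 1; sub 3 for 2: 3^3 + 3 + 1; = 31; G_1 = 31−1 = 30
step 1: 30 = 3^3 + 3; sub 4 for 3: 4^4 + 4; = 260; G_2 = 260−1 = 259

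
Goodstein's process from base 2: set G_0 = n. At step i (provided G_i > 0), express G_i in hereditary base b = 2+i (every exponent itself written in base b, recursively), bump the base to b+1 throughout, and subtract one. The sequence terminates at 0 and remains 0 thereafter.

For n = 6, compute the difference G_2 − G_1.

228

(0) 6|_2 = 2^2 + 2 ↦ 3^3 + 3|_3 = 30 ⇒ 29
(1) 29|_3 = 3^3 + 2 ↦ 4^4 + 2|_4 = 258 ⇒ 257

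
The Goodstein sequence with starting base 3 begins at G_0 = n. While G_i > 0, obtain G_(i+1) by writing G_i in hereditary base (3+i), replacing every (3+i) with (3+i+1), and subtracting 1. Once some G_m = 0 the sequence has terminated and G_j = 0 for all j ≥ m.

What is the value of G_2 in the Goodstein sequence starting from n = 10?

[0] 10 ≡ 3^2 + 1 (base 3). Lift 4: 17. −1: 16.
[1] 16 ≡ 4^2 (base 4). Lift 5: 25. −1: 24.
[2] 24 ≡ 4·5 + 4 (base 5). Lift 6: 28. −1: 27.

24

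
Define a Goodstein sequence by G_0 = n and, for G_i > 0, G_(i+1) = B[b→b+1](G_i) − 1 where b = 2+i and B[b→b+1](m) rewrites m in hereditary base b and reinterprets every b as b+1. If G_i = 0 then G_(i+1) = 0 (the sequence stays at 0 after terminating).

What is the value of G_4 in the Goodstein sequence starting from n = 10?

base 2: 10 = 2^(2 + 1) + 2; at 3: 3^(3 + 1) + 3 = 84; next = 83
base 3: 83 = 3^(3 + 1) + 2; at 4: 4^(4 + 1) + 2 = 1026; next = 1025
base 4: 1025 = 4^(4 + 1) + 1; at 5: 5^(5 + 1) + 1 = 15626; next = 15625
base 5: 15625 = 5^(5 + 1); at 6: 6^(6 + 1) = 279936; next = 279935
base 6: 279935 = 5·6^6 + 5·6^5 + 5·6^4 + 5·6^3 + 5·6^2 + 5·6 + 5; at 7: 5·7^7 + 5·7^5 + 5·7^4 + 5·7^3 + 5·7^2 + 5·7 + 5 = 4215755; next = 4215754

279935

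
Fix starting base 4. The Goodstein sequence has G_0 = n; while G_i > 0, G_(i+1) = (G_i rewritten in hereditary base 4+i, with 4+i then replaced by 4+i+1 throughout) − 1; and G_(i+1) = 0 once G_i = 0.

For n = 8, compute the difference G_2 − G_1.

0

G_0 = 8. HB_4(8) = 2·4. Bump = 10. G_1 = 9.
G_1 = 9. HB_5(9) = 5 + 4. Bump = 10. G_2 = 9.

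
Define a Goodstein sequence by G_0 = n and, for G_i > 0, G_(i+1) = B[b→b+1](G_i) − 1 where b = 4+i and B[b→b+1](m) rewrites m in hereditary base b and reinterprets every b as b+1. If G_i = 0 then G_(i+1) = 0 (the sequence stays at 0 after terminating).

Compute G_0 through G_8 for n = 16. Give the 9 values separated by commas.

16, 24, 27, 30, 33, 36, 39, 41, 43

step 0: 16 = 4^2; sub 5 for 4: 5^2; = 25; G_1 = 25−1 = 24
step 1: 24 = 4·5 + 4; sub 6 for 5: 4·6 + 4; = 28; G_2 = 28−1 = 27
step 2: 27 = 4·6 + 3; sub 7 for 6: 4·7 + 3; = 31; G_3 = 31−1 = 30
step 3: 30 = 4·7 + 2; sub 8 for 7: 4·8 + 2; = 34; G_4 = 34−1 = 33
step 4: 33 = 4·8 + 1; sub 9 for 8: 4·9 + 1; = 37; G_5 = 37−1 = 36
step 5: 36 = 4·9; sub 10 for 9: 4·10; = 40; G_6 = 40−1 = 39
step 6: 39 = 3·10 + 9; sub 11 for 10: 3·11 + 9; = 42; G_7 = 42−1 = 41
step 7: 41 = 3·11 + 8; sub 12 for 11: 3·12 + 8; = 44; G_8 = 44−1 = 43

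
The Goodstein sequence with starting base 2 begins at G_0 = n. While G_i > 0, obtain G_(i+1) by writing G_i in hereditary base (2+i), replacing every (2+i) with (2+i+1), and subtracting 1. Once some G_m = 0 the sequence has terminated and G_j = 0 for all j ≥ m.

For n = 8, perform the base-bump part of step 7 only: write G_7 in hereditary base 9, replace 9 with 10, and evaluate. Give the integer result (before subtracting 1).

20000000212

[0] 8 ≡ 2^(2 + 1) (base 2). Lift 3: 81. −1: 80.
[1] 80 ≡ 2·3^3 + 2·3^2 + 2·3 + 2 (base 3). Lift 4: 554. −1: 553.
[2] 553 ≡ 2·4^4 + 2·4^2 + 2·4 + 1 (base 4). Lift 5: 6311. −1: 6310.
[3] 6310 ≡ 2·5^5 + 2·5^2 + 2·5 (base 5). Lift 6: 93396. −1: 93395.
[4] 93395 ≡ 2·6^6 + 2·6^2 + 6 + 5 (base 6). Lift 7: 1647196. −1: 1647195.
[5] 1647195 ≡ 2·7^7 + 2·7^2 + 7 + 4 (base 7). Lift 8: 33554572. −1: 33554571.
[6] 33554571 ≡ 2·8^8 + 2·8^2 + 8 + 3 (base 8). Lift 9: 774841152. −1: 774841151.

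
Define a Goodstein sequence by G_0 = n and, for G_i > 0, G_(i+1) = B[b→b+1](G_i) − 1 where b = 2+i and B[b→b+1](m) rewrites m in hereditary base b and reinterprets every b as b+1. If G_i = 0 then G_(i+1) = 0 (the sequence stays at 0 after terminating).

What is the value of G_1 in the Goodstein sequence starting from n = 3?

3

[0] 3 ≡ 2 + 1 (base 2). Lift 3: 4. −1: 3.
[1] 3 ≡ 3 (base 3). Lift 4: 4. −1: 3.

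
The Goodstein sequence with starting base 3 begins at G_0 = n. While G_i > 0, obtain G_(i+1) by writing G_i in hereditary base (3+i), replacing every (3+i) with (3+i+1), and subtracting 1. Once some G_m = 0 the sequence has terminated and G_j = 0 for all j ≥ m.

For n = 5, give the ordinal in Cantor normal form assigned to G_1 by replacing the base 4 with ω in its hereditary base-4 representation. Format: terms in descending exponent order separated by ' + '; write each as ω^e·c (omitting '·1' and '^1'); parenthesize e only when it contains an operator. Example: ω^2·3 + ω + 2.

base 3: 5 = 3 + 2; at 4: 4 + 2 = 6; next = 5
base 4: 5 = 4 + 1; at 5: 5 + 1 = 6; next = 5

ω + 1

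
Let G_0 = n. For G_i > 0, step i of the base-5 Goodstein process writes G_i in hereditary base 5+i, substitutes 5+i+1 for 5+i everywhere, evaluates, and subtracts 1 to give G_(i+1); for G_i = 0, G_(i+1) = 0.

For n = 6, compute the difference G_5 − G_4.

(0) 6|_5 = 5 + 1 ↦ 6 + 1|_6 = 7 ⇒ 6
(1) 6|_6 = 6 ↦ 7|_7 = 7 ⇒ 6
(2) 6|_7 = 6 ↦ 6|_8 = 6 ⇒ 5
(3) 5|_8 = 5 ↦ 5|_9 = 5 ⇒ 4
(4) 4|_9 = 4 ↦ 4|_10 = 4 ⇒ 3

-1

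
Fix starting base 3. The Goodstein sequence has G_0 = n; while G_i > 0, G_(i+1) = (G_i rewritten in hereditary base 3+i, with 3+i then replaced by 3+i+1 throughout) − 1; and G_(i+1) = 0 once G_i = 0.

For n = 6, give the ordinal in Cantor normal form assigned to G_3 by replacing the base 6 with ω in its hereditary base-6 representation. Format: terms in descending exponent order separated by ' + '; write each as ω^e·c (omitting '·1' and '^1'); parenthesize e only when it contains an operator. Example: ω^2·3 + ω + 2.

G_0=6  [base 3] 2·3  →[3↦4]→  2·4 = 8  −1 ⇒ G_1=7
G_1=7  [base 4] 4 + 3  →[4↦5]→  5 + 3 = 8  −1 ⇒ G_2=7
G_2=7  [base 5] 5 + 2  →[5↦6]→  6 + 2 = 8  −1 ⇒ G_3=7
G_3=7  [base 6] 6 + 1  →[6↦7]→  7 + 1 = 8  −1 ⇒ G_4=7

ω + 1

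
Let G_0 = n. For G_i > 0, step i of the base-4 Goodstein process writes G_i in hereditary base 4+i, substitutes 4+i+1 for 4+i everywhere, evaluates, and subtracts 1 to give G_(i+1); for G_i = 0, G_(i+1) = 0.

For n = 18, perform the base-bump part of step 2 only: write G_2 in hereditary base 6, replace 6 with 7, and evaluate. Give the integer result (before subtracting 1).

49

(0) 18|_4 = 4^2 + 2 ↦ 5^2 + 2|_5 = 27 ⇒ 26
(1) 26|_5 = 5^2 + 1 ↦ 6^2 + 1|_6 = 37 ⇒ 36
(2) 36|_6 = 6^2 ↦ 7^2|_7 = 49 ⇒ 48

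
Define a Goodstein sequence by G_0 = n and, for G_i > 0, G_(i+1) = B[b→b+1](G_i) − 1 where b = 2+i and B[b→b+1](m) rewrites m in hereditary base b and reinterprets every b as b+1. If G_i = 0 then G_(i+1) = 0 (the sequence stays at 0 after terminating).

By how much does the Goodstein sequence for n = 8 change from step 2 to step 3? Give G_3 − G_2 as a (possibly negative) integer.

5757

8 —HB2→ 2^(2 + 1) —bump→ 3^(3 + 1) = 81 —(−1)→ 80
80 —HB3→ 2·3^3 + 2·3^2 + 2·3 + 2 —bump→ 2·4^4 + 2·4^2 + 2·4 + 2 = 554 —(−1)→ 553
553 —HB4→ 2·4^4 + 2·4^2 + 2·4 + 1 —bump→ 2·5^5 + 2·5^2 + 2·5 + 1 = 6311 —(−1)→ 6310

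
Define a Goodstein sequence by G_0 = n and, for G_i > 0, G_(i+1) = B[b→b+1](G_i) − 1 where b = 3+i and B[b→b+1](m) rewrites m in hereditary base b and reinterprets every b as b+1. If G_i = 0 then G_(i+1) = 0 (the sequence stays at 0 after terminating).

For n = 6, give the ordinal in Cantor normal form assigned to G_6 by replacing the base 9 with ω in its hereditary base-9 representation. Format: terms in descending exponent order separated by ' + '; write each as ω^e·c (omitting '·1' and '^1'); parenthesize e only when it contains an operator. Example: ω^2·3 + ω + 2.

base 3: 6 = 2·3; at 4: 2·4 = 8; next = 7
base 4: 7 = 4 + 3; at 5: 5 + 3 = 8; next = 7
base 5: 7 = 5 + 2; at 6: 6 + 2 = 8; next = 7
base 6: 7 = 6 + 1; at 7: 7 + 1 = 8; next = 7
base 7: 7 = 7; at 8: 8 = 8; next = 7
base 8: 7 = 7; at 9: 7 = 7; next = 6
base 9: 6 = 6; at 10: 6 = 6; next = 5

6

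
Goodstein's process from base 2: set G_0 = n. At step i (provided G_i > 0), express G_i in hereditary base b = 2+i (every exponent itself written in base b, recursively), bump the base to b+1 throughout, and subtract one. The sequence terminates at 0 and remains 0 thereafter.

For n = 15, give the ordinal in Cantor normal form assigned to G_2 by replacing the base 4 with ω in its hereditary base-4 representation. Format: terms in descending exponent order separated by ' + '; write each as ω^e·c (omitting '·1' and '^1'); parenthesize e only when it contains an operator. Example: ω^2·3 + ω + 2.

ω^(ω + 1) + ω^ω + 3

base 2: 15 = 2^(2 + 1) + 2^2 + 2 + 1; at 3: 3^(3 + 1) + 3^3 + 3 + 1 = 112; next = 111
base 3: 111 = 3^(3 + 1) + 3^3 + 3; at 4: 4^(4 + 1) + 4^4 + 4 = 1284; next = 1283
base 4: 1283 = 4^(4 + 1) + 4^4 + 3; at 5: 5^(5 + 1) + 5^5 + 3 = 18753; next = 18752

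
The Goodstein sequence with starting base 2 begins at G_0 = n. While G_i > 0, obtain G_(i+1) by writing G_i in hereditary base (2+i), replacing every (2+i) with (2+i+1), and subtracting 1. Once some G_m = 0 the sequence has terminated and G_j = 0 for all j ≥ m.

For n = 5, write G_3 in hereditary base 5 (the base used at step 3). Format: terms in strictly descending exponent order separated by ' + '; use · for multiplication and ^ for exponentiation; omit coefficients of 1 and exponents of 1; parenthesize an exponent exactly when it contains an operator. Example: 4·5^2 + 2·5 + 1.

5 —HB2→ 2^2 + 1 —bump→ 3^3 + 1 = 28 —(−1)→ 27
27 —HB3→ 3^3 —bump→ 4^4 = 256 —(−1)→ 255
255 —HB4→ 3·4^3 + 3·4^2 + 3·4 + 3 —bump→ 3·5^3 + 3·5^2 + 3·5 + 3 = 468 —(−1)→ 467
467 —HB5→ 3·5^3 + 3·5^2 + 3·5 + 2 —bump→ 3·6^3 + 3·6^2 + 3·6 + 2 = 776 —(−1)→ 775

3·5^3 + 3·5^2 + 3·5 + 2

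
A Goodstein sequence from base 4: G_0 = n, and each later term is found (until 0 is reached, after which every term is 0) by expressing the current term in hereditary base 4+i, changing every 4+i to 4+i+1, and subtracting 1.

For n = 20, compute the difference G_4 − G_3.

G_0=20  [base 4] 4^2 + 4  →[4↦5]→  5^2 + 5 = 30  −1 ⇒ G_1=29
G_1=29  [base 5] 5^2 + 4  →[5↦6]→  6^2 + 4 = 40  −1 ⇒ G_2=39
G_2=39  [base 6] 6^2 + 3  →[6↦7]→  7^2 + 3 = 52  −1 ⇒ G_3=51
G_3=51  [base 7] 7^2 + 2  →[7↦8]→  8^2 + 2 = 66  −1 ⇒ G_4=65

14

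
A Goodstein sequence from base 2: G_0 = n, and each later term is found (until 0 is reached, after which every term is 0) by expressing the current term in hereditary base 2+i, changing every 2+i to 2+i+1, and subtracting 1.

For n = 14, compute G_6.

134404971

14 —HB2→ 2^(2 + 1) + 2^2 + 2 —bump→ 3^(3 + 1) + 3^3 + 3 = 111 —(−1)→ 110
110 —HB3→ 3^(3 + 1) + 3^3 + 2 —bump→ 4^(4 + 1) + 4^4 + 2 = 1282 —(−1)→ 1281
1281 —HB4→ 4^(4 + 1) + 4^4 + 1 —bump→ 5^(5 + 1) + 5^5 + 1 = 18751 —(−1)→ 18750
18750 —HB5→ 5^(5 + 1) + 5^5 —bump→ 6^(6 + 1) + 6^6 = 326592 —(−1)→ 326591
326591 —HB6→ 6^(6 + 1) + 5·6^5 + 5·6^4 + 5·6^3 + 5·6^2 + 5·6 + 5 —bump→ 7^(7 + 1) + 5·7^5 + 5·7^4 + 5·7^3 + 5·7^2 + 5·7 + 5 = 5862841 —(−1)→ 5862840
5862840 —HB7→ 7^(7 + 1) + 5·7^5 + 5·7^4 + 5·7^3 + 5·7^2 + 5·7 + 4 —bump→ 8^(8 + 1) + 5·8^5 + 5·8^4 + 5·8^3 + 5·8^2 + 5·8 + 4 = 134404972 —(−1)→ 134404971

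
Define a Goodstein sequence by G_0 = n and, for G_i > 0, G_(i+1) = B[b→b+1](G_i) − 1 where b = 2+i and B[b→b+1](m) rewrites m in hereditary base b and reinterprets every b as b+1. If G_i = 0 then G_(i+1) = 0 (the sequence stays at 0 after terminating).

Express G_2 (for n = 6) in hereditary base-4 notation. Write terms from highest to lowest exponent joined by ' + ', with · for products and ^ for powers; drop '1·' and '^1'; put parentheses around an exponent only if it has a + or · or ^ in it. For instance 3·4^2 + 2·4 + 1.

4^4 + 1

i=0: 6 = 2^2 + 2 (b=2); 2→3: 3^3 + 3 = 30; 30−1 = 29
i=1: 29 = 3^3 + 2 (b=3); 3→4: 4^4 + 2 = 258; 258−1 = 257
i=2: 257 = 4^4 + 1 (b=4); 4→5: 5^5 + 1 = 3126; 3126−1 = 3125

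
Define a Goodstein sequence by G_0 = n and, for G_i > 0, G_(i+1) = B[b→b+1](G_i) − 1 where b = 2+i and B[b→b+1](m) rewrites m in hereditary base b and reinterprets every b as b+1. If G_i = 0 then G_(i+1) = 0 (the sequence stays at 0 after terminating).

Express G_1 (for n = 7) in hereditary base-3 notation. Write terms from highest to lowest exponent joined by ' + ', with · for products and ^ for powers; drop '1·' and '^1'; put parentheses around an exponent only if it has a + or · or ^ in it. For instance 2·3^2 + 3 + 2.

G_0 = 7. HB_2(7) = 2^2 + 2 + 1. Bump = 31. G_1 = 30.
G_1 = 30. HB_3(30) = 3^3 + 3. Bump = 260. G_2 = 259.

3^3 + 3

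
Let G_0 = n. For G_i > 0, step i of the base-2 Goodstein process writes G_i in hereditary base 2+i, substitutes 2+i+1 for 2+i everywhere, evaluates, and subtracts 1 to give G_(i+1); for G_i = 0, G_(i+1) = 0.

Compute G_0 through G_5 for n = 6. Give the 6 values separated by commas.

6, 29, 257, 3125, 46655, 98039

step 0: 6 = 2^2 + 2; sub 3 for 2: 3^3 + 3; = 30; G_1 = 30−1 = 29
step 1: 29 = 3^3 + 2; sub 4 for 3: 4^4 + 2; = 258; G_2 = 258−1 = 257
step 2: 257 = 4^4 + 1; sub 5 for 4: 5^5 + 1; = 3126; G_3 = 3126−1 = 3125
step 3: 3125 = 5^5; sub 6 for 5: 6^6; = 46656; G_4 = 46656−1 = 46655
step 4: 46655 = 5·6^5 + 5·6^4 + 5·6^3 + 5·6^2 + 5·6 + 5; sub 7 for 6: 5·7^5 + 5·7^4 + 5·7^3 + 5·7^2 + 5·7 + 5; = 98040; G_5 = 98040−1 = 98039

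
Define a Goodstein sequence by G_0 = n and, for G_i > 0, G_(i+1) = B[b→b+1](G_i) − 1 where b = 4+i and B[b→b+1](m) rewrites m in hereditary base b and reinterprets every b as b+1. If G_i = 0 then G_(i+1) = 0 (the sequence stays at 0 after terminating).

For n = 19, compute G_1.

19 —HB4→ 4^2 + 3 —bump→ 5^2 + 3 = 28 —(−1)→ 27
27 —HB5→ 5^2 + 2 —bump→ 6^2 + 2 = 38 —(−1)→ 37

27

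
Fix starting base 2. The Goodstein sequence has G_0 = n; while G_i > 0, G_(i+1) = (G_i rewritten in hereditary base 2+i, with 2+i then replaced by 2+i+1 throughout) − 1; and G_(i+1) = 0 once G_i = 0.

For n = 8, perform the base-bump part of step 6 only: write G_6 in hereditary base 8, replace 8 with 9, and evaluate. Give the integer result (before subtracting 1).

step 0: 8 = 2^(2 + 1); sub 3 for 2: 3^(3 + 1); = 81; G_1 = 81−1 = 80
step 1: 80 = 2·3^3 + 2·3^2 + 2·3 + 2; sub 4 for 3: 2·4^4 + 2·4^2 + 2·4 + 2; = 554; G_2 = 554−1 = 553
step 2: 553 = 2·4^4 + 2·4^2 + 2·4 + 1; sub 5 for 4: 2·5^5 + 2·5^2 + 2·5 + 1; = 6311; G_3 = 6311−1 = 6310
step 3: 6310 = 2·5^5 + 2·5^2 + 2·5; sub 6 for 5: 2·6^6 + 2·6^2 + 2·6; = 93396; G_4 = 93396−1 = 93395
step 4: 93395 = 2·6^6 + 2·6^2 + 6 + 5; sub 7 for 6: 2·7^7 + 2·7^2 + 7 + 5; = 1647196; G_5 = 1647196−1 = 1647195
step 5: 1647195 = 2·7^7 + 2·7^2 + 7 + 4; sub 8 for 7: 2·8^8 + 2·8^2 + 8 + 4; = 33554572; G_6 = 33554572−1 = 33554571

774841152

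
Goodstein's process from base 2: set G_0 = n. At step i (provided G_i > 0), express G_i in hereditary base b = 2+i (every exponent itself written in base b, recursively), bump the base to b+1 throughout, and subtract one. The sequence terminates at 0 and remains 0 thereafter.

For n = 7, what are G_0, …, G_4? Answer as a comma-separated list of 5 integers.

7, 30, 259, 3127, 46657

G_0 = 7. HB_2(7) = 2^2 + 2 + 1. Bump = 31. G_1 = 30.
G_1 = 30. HB_3(30) = 3^3 + 3. Bump = 260. G_2 = 259.
G_2 = 259. HB_4(259) = 4^4 + 3. Bump = 3128. G_3 = 3127.
G_3 = 3127. HB_5(3127) = 5^5 + 2. Bump = 46658. G_4 = 46657.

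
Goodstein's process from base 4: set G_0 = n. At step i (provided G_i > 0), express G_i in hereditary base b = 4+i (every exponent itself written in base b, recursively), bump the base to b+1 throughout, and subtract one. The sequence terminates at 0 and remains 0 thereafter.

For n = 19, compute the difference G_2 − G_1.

10

base 4: 19 = 4^2 + 3; at 5: 5^2 + 3 = 28; next = 27
base 5: 27 = 5^2 + 2; at 6: 6^2 + 2 = 38; next = 37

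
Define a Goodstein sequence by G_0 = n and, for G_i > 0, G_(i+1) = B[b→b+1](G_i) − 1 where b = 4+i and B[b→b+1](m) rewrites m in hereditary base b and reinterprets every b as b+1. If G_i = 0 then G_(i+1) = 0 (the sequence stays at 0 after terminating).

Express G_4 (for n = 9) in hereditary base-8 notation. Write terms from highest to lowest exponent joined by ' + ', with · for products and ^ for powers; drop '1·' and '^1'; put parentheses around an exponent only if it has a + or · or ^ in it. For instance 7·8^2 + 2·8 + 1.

8 + 3

step 0: 9 = 2·4 + 1; sub 5 for 4: 2·5 + 1; = 11; G_1 = 11−1 = 10
step 1: 10 = 2·5; sub 6 for 5: 2·6; = 12; G_2 = 12−1 = 11
step 2: 11 = 6 + 5; sub 7 for 6: 7 + 5; = 12; G_3 = 12−1 = 11
step 3: 11 = 7 + 4; sub 8 for 7: 8 + 4; = 12; G_4 = 12−1 = 11
step 4: 11 = 8 + 3; sub 9 for 8: 9 + 3; = 12; G_5 = 12−1 = 11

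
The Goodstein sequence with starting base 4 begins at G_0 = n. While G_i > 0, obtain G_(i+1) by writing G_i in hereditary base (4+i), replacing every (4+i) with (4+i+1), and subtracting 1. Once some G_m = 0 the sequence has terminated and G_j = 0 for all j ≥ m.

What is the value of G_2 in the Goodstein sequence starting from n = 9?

step 0: 9 = 2·4 + 1; sub 5 for 4: 2·5 + 1; = 11; G_1 = 11−1 = 10
step 1: 10 = 2·5; sub 6 for 5: 2·6; = 12; G_2 = 12−1 = 11
step 2: 11 = 6 + 5; sub 7 for 6: 7 + 5; = 12; G_3 = 12−1 = 11

11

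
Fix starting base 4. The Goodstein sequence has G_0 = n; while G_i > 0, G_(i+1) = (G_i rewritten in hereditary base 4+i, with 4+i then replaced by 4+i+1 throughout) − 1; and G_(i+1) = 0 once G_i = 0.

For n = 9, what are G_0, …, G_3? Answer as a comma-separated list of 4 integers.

9, 10, 11, 11

G_0=9  [base 4] 2·4 + 1  →[4↦5]→  2·5 + 1 = 11  −1 ⇒ G_1=10
G_1=10  [base 5] 2·5  →[5↦6]→  2·6 = 12  −1 ⇒ G_2=11
G_2=11  [base 6] 6 + 5  →[6↦7]→  7 + 5 = 12  −1 ⇒ G_3=11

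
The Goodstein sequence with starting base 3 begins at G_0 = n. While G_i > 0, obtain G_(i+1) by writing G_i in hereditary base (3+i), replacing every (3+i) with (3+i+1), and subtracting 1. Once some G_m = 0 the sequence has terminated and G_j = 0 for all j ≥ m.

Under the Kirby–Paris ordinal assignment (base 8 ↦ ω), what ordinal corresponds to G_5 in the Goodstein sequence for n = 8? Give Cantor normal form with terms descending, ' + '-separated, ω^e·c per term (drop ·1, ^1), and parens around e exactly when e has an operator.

G_0 = 8. HB_3(8) = 2·3 + 2. Bump = 10. G_1 = 9.
G_1 = 9. HB_4(9) = 2·4 + 1. Bump = 11. G_2 = 10.
G_2 = 10. HB_5(10) = 2·5. Bump = 12. G_3 = 11.
G_3 = 11. HB_6(11) = 6 + 5. Bump = 12. G_4 = 11.
G_4 = 11. HB_7(11) = 7 + 4. Bump = 12. G_5 = 11.
G_5 = 11. HB_8(11) = 8 + 3. Bump = 12. G_6 = 11.

ω + 3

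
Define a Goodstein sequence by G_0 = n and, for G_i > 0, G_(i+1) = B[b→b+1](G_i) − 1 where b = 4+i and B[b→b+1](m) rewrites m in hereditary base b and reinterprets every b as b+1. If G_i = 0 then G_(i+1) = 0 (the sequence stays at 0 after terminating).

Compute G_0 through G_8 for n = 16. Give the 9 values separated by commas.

16, 24, 27, 30, 33, 36, 39, 41, 43

base 4: 16 = 4^2; at 5: 5^2 = 25; next = 24
base 5: 24 = 4·5 + 4; at 6: 4·6 + 4 = 28; next = 27
base 6: 27 = 4·6 + 3; at 7: 4·7 + 3 = 31; next = 30
base 7: 30 = 4·7 + 2; at 8: 4·8 + 2 = 34; next = 33
base 8: 33 = 4·8 + 1; at 9: 4·9 + 1 = 37; next = 36
base 9: 36 = 4·9; at 10: 4·10 = 40; next = 39
base 10: 39 = 3·10 + 9; at 11: 3·11 + 9 = 42; next = 41
base 11: 41 = 3·11 + 8; at 12: 3·12 + 8 = 44; next = 43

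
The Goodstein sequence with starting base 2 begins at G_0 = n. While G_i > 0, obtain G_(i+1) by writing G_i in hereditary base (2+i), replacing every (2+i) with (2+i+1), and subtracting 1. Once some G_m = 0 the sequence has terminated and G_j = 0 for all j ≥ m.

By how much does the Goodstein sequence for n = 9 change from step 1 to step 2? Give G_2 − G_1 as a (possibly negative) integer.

942

9 —HB2→ 2^(2 + 1) + 1 —bump→ 3^(3 + 1) + 1 = 82 —(−1)→ 81
81 —HB3→ 3^(3 + 1) —bump→ 4^(4 + 1) = 1024 —(−1)→ 1023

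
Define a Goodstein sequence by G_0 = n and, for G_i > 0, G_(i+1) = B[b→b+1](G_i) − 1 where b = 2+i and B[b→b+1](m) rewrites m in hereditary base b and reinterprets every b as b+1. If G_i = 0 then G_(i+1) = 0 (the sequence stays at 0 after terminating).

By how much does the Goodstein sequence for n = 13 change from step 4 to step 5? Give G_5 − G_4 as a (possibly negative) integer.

5485287

G_0 = 13. HB_2(13) = 2^(2 + 1) + 2^2 + 1. Bump = 109. G_1 = 108.
G_1 = 108. HB_3(108) = 3^(3 + 1) + 3^3. Bump = 1280. G_2 = 1279.
G_2 = 1279. HB_4(1279) = 4^(4 + 1) + 3·4^3 + 3·4^2 + 3·4 + 3. Bump = 16093. G_3 = 16092.
G_3 = 16092. HB_5(16092) = 5^(5 + 1) + 3·5^3 + 3·5^2 + 3·5 + 2. Bump = 280712. G_4 = 280711.
G_4 = 280711. HB_6(280711) = 6^(6 + 1) + 3·6^3 + 3·6^2 + 3·6 + 1. Bump = 5765999. G_5 = 5765998.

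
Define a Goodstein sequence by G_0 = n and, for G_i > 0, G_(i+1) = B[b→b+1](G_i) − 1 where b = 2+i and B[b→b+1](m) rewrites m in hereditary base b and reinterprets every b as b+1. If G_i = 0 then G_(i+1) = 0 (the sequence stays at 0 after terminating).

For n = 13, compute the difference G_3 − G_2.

13 —HB2→ 2^(2 + 1) + 2^2 + 1 —bump→ 3^(3 + 1) + 3^3 + 1 = 109 —(−1)→ 108
108 —HB3→ 3^(3 + 1) + 3^3 —bump→ 4^(4 + 1) + 4^4 = 1280 —(−1)→ 1279
1279 —HB4→ 4^(4 + 1) + 3·4^3 + 3·4^2 + 3·4 + 3 —bump→ 5^(5 + 1) + 3·5^3 + 3·5^2 + 3·5 + 3 = 16093 —(−1)→ 16092

14813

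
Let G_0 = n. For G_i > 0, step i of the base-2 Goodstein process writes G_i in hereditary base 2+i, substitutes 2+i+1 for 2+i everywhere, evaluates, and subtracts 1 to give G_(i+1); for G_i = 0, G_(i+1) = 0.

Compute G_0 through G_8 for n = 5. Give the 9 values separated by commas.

5, 27, 255, 467, 775, 1197, 1751, 2454, 3325

(0) 5|_2 = 2^2 + 1 ↦ 3^3 + 1|_3 = 28 ⇒ 27
(1) 27|_3 = 3^3 ↦ 4^4|_4 = 256 ⇒ 255
(2) 255|_4 = 3·4^3 + 3·4^2 + 3·4 + 3 ↦ 3·5^3 + 3·5^2 + 3·5 + 3|_5 = 468 ⇒ 467
(3) 467|_5 = 3·5^3 + 3·5^2 + 3·5 + 2 ↦ 3·6^3 + 3·6^2 + 3·6 + 2|_6 = 776 ⇒ 775
(4) 775|_6 = 3·6^3 + 3·6^2 + 3·6 + 1 ↦ 3·7^3 + 3·7^2 + 3·7 + 1|_7 = 1198 ⇒ 1197
(5) 1197|_7 = 3·7^3 + 3·7^2 + 3·7 ↦ 3·8^3 + 3·8^2 + 3·8|_8 = 1752 ⇒ 1751
(6) 1751|_8 = 3·8^3 + 3·8^2 + 2·8 + 7 ↦ 3·9^3 + 3·9^2 + 2·9 + 7|_9 = 2455 ⇒ 2454
(7) 2454|_9 = 3·9^3 + 3·9^2 + 2·9 + 6 ↦ 3·10^3 + 3·10^2 + 2·10 + 6|_10 = 3326 ⇒ 3325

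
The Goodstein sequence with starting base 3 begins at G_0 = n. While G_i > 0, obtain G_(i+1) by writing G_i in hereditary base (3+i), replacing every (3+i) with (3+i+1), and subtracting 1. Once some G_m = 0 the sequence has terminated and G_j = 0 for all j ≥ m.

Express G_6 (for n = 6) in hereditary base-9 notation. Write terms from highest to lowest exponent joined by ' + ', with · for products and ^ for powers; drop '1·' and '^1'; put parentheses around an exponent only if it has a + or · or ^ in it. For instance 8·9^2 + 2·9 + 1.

6

G_0=6  [base 3] 2·3  →[3↦4]→  2·4 = 8  −1 ⇒ G_1=7
G_1=7  [base 4] 4 + 3  →[4↦5]→  5 + 3 = 8  −1 ⇒ G_2=7
G_2=7  [base 5] 5 + 2  →[5↦6]→  6 + 2 = 8  −1 ⇒ G_3=7
G_3=7  [base 6] 6 + 1  →[6↦7]→  7 + 1 = 8  −1 ⇒ G_4=7
G_4=7  [base 7] 7  →[7↦8]→  8 = 8  −1 ⇒ G_5=7
G_5=7  [base 8] 7  →[8↦9]→  7 = 7  −1 ⇒ G_6=6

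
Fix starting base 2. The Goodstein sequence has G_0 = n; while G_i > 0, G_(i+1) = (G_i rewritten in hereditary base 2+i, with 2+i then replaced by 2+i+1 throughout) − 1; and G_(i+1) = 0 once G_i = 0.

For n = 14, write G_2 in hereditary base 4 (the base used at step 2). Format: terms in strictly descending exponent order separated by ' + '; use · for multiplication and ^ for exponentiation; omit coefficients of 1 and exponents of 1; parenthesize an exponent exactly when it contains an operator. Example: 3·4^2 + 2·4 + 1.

4^(4 + 1) + 4^4 + 1

G_0 = 14. HB_2(14) = 2^(2 + 1) + 2^2 + 2. Bump = 111. G_1 = 110.
G_1 = 110. HB_3(110) = 3^(3 + 1) + 3^3 + 2. Bump = 1282. G_2 = 1281.
G_2 = 1281. HB_4(1281) = 4^(4 + 1) + 4^4 + 1. Bump = 18751. G_3 = 18750.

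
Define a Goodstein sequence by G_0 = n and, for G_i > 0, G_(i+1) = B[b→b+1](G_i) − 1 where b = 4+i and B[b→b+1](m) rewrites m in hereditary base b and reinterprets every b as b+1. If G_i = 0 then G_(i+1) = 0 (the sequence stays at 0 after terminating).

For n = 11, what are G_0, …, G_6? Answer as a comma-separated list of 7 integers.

11, 12, 13, 14, 15, 15, 15

11 —HB4→ 2·4 + 3 —bump→ 2·5 + 3 = 13 —(−1)→ 12
12 —HB5→ 2·5 + 2 —bump→ 2·6 + 2 = 14 —(−1)→ 13
13 —HB6→ 2·6 + 1 —bump→ 2·7 + 1 = 15 —(−1)→ 14
14 —HB7→ 2·7 —bump→ 2·8 = 16 —(−1)→ 15
15 —HB8→ 8 + 7 —bump→ 9 + 7 = 16 —(−1)→ 15
15 —HB9→ 9 + 6 —bump→ 10 + 6 = 16 —(−1)→ 15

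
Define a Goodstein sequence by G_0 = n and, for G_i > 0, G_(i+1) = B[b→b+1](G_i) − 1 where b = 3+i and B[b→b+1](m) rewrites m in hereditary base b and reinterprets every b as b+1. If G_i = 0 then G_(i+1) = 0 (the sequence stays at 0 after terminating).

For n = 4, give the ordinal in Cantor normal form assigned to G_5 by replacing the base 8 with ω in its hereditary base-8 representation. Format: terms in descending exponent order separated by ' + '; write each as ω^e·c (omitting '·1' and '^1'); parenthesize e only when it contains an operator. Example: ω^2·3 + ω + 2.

1

step 0: 4 = 3 + 1; sub 4 for 3: 4 + 1; = 5; G_1 = 5−1 = 4
step 1: 4 = 4; sub 5 for 4: 5; = 5; G_2 = 5−1 = 4
step 2: 4 = 4; sub 6 for 5: 4; = 4; G_3 = 4−1 = 3
step 3: 3 = 3; sub 7 for 6: 3; = 3; G_4 = 3−1 = 2
step 4: 2 = 2; sub 8 for 7: 2; = 2; G_5 = 2−1 = 1
step 5: 1 = 1; sub 9 for 8: 1; = 1; G_6 = 1−1 = 0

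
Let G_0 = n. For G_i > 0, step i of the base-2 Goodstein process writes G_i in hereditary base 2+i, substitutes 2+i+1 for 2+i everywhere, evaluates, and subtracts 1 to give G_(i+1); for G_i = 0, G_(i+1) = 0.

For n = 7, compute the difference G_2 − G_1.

229

(0) 7|_2 = 2^2 + 2 + 1 ↦ 3^3 + 3 + 1|_3 = 31 ⇒ 30
(1) 30|_3 = 3^3 + 3 ↦ 4^4 + 4|_4 = 260 ⇒ 259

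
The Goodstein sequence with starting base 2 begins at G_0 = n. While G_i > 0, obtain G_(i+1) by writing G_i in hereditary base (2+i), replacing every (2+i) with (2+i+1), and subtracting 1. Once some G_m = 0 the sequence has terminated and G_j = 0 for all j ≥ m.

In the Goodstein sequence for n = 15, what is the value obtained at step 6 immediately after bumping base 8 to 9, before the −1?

step 0: 15 = 2^(2 + 1) + 2^2 + 2 + 1; sub 3 for 2: 3^(3 + 1) + 3^3 + 3 + 1; = 112; G_1 = 112−1 = 111
step 1: 111 = 3^(3 + 1) + 3^3 + 3; sub 4 for 3: 4^(4 + 1) + 4^4 + 4; = 1284; G_2 = 1284−1 = 1283
step 2: 1283 = 4^(4 + 1) + 4^4 + 3; sub 5 for 4: 5^(5 + 1) + 5^5 + 3; = 18753; G_3 = 18753−1 = 18752
step 3: 18752 = 5^(5 + 1) + 5^5 + 2; sub 6 for 5: 6^(6 + 1) + 6^6 + 2; = 326594; G_4 = 326594−1 = 326593
step 4: 326593 = 6^(6 + 1) + 6^6 + 1; sub 7 for 6: 7^(7 + 1) + 7^7 + 1; = 6588345; G_5 = 6588345−1 = 6588344
step 5: 6588344 = 7^(7 + 1) + 7^7; sub 8 for 7: 8^(8 + 1) + 8^8; = 150994944; G_6 = 150994944−1 = 150994943
step 6: 150994943 = 8^(8 + 1) + 7·8^7 + 7·8^6 + 7·8^5 + 7·8^4 + 7·8^3 + 7·8^2 + 7·8 + 7; sub 9 for 8: 9^(9 + 1) + 7·9^7 + 7·9^6 + 7·9^5 + 7·9^4 + 7·9^3 + 7·9^2 + 7·9 + 7; = 3524450281; G_7 = 3524450281−1 = 3524450280

3524450281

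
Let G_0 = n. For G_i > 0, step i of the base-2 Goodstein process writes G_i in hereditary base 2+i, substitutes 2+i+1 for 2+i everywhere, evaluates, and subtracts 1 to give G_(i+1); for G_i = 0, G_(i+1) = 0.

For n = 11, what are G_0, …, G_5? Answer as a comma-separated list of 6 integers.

11, 84, 1027, 15627, 279937, 5764801

i=0: 11 = 2^(2 + 1) + 2 + 1 (b=2); 2→3: 3^(3 + 1) + 3 + 1 = 85; 85−1 = 84
i=1: 84 = 3^(3 + 1) + 3 (b=3); 3→4: 4^(4 + 1) + 4 = 1028; 1028−1 = 1027
i=2: 1027 = 4^(4 + 1) + 3 (b=4); 4→5: 5^(5 + 1) + 3 = 15628; 15628−1 = 15627
i=3: 15627 = 5^(5 + 1) + 2 (b=5); 5→6: 6^(6 + 1) + 2 = 279938; 279938−1 = 279937
i=4: 279937 = 6^(6 + 1) + 1 (b=6); 6→7: 7^(7 + 1) + 1 = 5764802; 5764802−1 = 5764801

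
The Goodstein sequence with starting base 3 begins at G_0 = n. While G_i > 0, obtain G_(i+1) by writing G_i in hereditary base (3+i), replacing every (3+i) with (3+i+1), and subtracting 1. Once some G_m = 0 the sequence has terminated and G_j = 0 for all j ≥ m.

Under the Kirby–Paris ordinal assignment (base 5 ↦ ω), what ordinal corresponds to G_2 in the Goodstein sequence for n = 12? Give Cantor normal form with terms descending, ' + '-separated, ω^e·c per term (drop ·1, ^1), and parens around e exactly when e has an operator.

12 —HB3→ 3^2 + 3 —bump→ 4^2 + 4 = 20 —(−1)→ 19
19 —HB4→ 4^2 + 3 —bump→ 5^2 + 3 = 28 —(−1)→ 27
27 —HB5→ 5^2 + 2 —bump→ 6^2 + 2 = 38 —(−1)→ 37

ω^2 + 2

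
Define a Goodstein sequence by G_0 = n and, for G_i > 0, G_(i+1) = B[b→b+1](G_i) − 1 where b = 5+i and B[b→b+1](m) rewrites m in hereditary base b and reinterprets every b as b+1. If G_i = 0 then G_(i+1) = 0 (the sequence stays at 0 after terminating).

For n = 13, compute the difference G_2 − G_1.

i=0: 13 = 2·5 + 3 (b=5); 5→6: 2·6 + 3 = 15; 15−1 = 14
i=1: 14 = 2·6 + 2 (b=6); 6→7: 2·7 + 2 = 16; 16−1 = 15

1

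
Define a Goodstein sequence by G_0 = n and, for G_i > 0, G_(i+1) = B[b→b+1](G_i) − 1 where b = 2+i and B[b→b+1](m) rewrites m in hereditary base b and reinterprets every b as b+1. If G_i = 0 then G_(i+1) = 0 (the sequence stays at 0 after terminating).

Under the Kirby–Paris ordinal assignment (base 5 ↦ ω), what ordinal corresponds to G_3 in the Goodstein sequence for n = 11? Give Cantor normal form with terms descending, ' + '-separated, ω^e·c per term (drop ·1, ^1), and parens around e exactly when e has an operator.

G_0 = 11. HB_2(11) = 2^(2 + 1) + 2 + 1. Bump = 85. G_1 = 84.
G_1 = 84. HB_3(84) = 3^(3 + 1) + 3. Bump = 1028. G_2 = 1027.
G_2 = 1027. HB_4(1027) = 4^(4 + 1) + 3. Bump = 15628. G_3 = 15627.
G_3 = 15627. HB_5(15627) = 5^(5 + 1) + 2. Bump = 279938. G_4 = 279937.

ω^(ω + 1) + 2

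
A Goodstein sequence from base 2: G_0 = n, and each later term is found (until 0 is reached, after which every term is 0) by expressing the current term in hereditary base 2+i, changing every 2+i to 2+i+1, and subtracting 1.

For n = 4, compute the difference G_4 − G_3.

base 2: 4 = 2^2; at 3: 3^3 = 27; next = 26
base 3: 26 = 2·3^2 + 2·3 + 2; at 4: 2·4^2 + 2·4 + 2 = 42; next = 41
base 4: 41 = 2·4^2 + 2·4 + 1; at 5: 2·5^2 + 2·5 + 1 = 61; next = 60
base 5: 60 = 2·5^2 + 2·5; at 6: 2·6^2 + 2·6 = 84; next = 83

23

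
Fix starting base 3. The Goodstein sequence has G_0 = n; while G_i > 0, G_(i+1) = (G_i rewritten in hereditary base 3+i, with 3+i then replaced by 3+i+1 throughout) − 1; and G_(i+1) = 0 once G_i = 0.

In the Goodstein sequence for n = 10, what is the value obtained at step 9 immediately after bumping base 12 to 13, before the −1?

base 3: 10 = 3^2 + 1; at 4: 4^2 + 1 = 17; next = 16
base 4: 16 = 4^2; at 5: 5^2 = 25; next = 24
base 5: 24 = 4·5 + 4; at 6: 4·6 + 4 = 28; next = 27
base 6: 27 = 4·6 + 3; at 7: 4·7 + 3 = 31; next = 30
base 7: 30 = 4·7 + 2; at 8: 4·8 + 2 = 34; next = 33
base 8: 33 = 4·8 + 1; at 9: 4·9 + 1 = 37; next = 36
base 9: 36 = 4·9; at 10: 4·10 = 40; next = 39
base 10: 39 = 3·10 + 9; at 11: 3·11 + 9 = 42; next = 41
base 11: 41 = 3·11 + 8; at 12: 3·12 + 8 = 44; next = 43

46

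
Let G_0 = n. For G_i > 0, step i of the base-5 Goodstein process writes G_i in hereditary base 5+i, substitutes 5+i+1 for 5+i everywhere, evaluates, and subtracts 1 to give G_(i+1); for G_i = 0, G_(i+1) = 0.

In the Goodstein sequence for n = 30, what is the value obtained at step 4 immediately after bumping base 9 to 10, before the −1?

102

30 —HB5→ 5^2 + 5 —bump→ 6^2 + 6 = 42 —(−1)→ 41
41 —HB6→ 6^2 + 5 —bump→ 7^2 + 5 = 54 —(−1)→ 53
53 —HB7→ 7^2 + 4 —bump→ 8^2 + 4 = 68 —(−1)→ 67
67 —HB8→ 8^2 + 3 —bump→ 9^2 + 3 = 84 —(−1)→ 83
83 —HB9→ 9^2 + 2 —bump→ 10^2 + 2 = 102 —(−1)→ 101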